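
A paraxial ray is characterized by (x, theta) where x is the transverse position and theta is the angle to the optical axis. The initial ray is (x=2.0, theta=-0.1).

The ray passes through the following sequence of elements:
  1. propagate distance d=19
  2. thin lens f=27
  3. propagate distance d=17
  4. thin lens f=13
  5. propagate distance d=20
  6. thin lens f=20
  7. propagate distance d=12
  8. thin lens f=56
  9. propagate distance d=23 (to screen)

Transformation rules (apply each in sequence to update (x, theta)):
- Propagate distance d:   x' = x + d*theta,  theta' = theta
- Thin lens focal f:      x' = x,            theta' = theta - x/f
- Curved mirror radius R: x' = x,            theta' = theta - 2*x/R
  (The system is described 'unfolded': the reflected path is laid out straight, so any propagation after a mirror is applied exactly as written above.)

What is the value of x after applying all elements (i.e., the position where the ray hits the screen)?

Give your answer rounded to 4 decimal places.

Initial: x=2.0000 theta=-0.1000
After 1 (propagate distance d=19): x=0.1000 theta=-0.1000
After 2 (thin lens f=27): x=0.1000 theta=-14/135 (≈-0.1037)
After 3 (propagate distance d=17): x=-449/270 (≈-1.6630) theta=-14/135 (≈-0.1037)
After 4 (thin lens f=13): x=-449/270 (≈-1.6630) theta=17/702 (≈0.0242)
After 5 (propagate distance d=20): x=-1379/1170 (≈-1.1786) theta=17/702 (≈0.0242)
After 6 (thin lens f=20): x=-1379/1170 (≈-1.1786) theta=449/5400 (≈0.0831)
After 7 (propagate distance d=12): x=-529/2925 (≈-0.1809) theta=449/5400 (≈0.0831)
After 8 (thin lens f=56): x=-529/2925 (≈-0.1809) theta=21223/245700 (≈0.0864)
After 9 (propagate distance d=23 (to screen)): x=443693/245700 (≈1.8058) theta=21223/245700 (≈0.0864)
Rounded to 4 decimal places: x = 1.8058

Answer: 1.8058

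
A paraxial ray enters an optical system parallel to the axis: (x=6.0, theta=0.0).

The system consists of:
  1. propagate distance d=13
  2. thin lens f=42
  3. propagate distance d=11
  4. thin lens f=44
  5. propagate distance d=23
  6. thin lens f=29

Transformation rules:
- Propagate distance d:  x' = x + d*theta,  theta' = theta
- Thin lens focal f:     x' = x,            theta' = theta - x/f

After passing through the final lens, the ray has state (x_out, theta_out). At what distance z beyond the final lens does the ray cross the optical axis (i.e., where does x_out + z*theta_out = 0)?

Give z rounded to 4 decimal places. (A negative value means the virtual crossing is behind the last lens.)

Initial: x=6.0000 theta=0.0000
After 1 (propagate distance d=13): x=6.0000 theta=0.0000
After 2 (thin lens f=42): x=6.0000 theta=-1/7 (≈-0.1429)
After 3 (propagate distance d=11): x=31/7 (≈4.4286) theta=-1/7 (≈-0.1429)
After 4 (thin lens f=44): x=31/7 (≈4.4286) theta=-75/308 (≈-0.2435)
After 5 (propagate distance d=23): x=-361/308 (≈-1.1721) theta=-75/308 (≈-0.2435)
After 6 (thin lens f=29): x=-361/308 (≈-1.1721) theta=-907/4466 (≈-0.2031)
z_focus = -x_out/theta_out = -(-361/308)/(-907/4466) = -10469/1814 ≈ -5.7712
Rounded to 4 decimal places: z = -5.7712

Answer: -5.7712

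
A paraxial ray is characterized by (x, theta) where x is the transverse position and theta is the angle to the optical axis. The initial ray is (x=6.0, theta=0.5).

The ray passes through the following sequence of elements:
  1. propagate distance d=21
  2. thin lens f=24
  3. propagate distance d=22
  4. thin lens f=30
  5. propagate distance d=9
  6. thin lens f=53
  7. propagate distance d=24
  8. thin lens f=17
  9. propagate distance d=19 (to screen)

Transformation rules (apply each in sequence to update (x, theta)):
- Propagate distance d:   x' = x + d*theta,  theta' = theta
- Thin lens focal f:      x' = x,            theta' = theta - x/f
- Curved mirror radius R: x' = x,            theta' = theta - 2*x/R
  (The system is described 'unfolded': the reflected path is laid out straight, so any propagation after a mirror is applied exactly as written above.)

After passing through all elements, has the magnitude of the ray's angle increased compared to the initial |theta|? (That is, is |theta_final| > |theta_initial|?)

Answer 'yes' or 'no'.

Initial: x=6.0000 theta=0.5000
After 1 (propagate distance d=21): x=16.5000 theta=0.5000
After 2 (thin lens f=24): x=16.5000 theta=-0.1875
After 3 (propagate distance d=22): x=12.3750 theta=-0.1875
After 4 (thin lens f=30): x=12.3750 theta=-0.6000
After 5 (propagate distance d=9): x=6.9750 theta=-0.6000
After 6 (thin lens f=53): x=6.9750 theta=-1551/2120 (≈-0.7316)
After 7 (propagate distance d=24): x=-22437/2120 (≈-10.5835) theta=-1551/2120 (≈-0.7316)
After 8 (thin lens f=17): x=-22437/2120 (≈-10.5835) theta=-393/3604 (≈-0.1090)
After 9 (propagate distance d=19 (to screen)): x=-456099/36040 (≈-12.6554) theta=-393/3604 (≈-0.1090)
|theta_initial|=0.5000 |theta_final|=393/3604 (≈0.1090) -> not increased

Answer: no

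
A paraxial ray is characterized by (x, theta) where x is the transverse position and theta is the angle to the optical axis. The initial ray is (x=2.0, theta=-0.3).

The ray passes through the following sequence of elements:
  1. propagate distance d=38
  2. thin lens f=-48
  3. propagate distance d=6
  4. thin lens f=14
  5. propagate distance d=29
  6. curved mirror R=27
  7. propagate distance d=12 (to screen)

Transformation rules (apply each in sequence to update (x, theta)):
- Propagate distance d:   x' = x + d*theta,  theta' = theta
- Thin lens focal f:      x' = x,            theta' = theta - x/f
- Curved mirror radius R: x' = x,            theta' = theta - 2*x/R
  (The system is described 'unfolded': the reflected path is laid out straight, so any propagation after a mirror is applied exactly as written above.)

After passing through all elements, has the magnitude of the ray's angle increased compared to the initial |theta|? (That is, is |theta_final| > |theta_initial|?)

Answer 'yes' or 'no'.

Answer: yes

Derivation:
Initial: x=2.0000 theta=-0.3000
After 1 (propagate distance d=38): x=-9.4000 theta=-0.3000
After 2 (thin lens f=-48): x=-9.4000 theta=-119/240 (≈-0.4958)
After 3 (propagate distance d=6): x=-12.3750 theta=-119/240 (≈-0.4958)
After 4 (thin lens f=14): x=-12.3750 theta=163/420 (≈0.3881)
After 5 (propagate distance d=29): x=-941/840 (≈-1.1202) theta=163/420 (≈0.3881)
After 6 (curved mirror R=27): x=-941/840 (≈-1.1202) theta=2671/5670 (≈0.4711)
After 7 (propagate distance d=12 (to screen)): x=34267/7560 (≈4.5327) theta=2671/5670 (≈0.4711)
|theta_initial|=0.3000 |theta_final|=2671/5670 (≈0.4711) -> increased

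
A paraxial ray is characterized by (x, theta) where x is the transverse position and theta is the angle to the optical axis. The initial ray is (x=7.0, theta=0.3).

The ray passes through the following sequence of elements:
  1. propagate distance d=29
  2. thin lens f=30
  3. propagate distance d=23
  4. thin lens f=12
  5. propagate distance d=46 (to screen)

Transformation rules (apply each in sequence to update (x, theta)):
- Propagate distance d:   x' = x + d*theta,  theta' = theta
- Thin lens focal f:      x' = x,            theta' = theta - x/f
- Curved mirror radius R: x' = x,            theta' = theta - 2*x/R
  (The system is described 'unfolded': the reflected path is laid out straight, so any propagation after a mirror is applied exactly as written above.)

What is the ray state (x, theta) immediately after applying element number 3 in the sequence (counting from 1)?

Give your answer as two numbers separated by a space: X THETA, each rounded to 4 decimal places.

Answer: 10.5633 -0.2233

Derivation:
Initial: x=7.0000 theta=0.3000
After 1 (propagate distance d=29): x=15.7000 theta=0.3000
After 2 (thin lens f=30): x=15.7000 theta=-67/300 (≈-0.2233)
After 3 (propagate distance d=23): x=3169/300 (≈10.5633) theta=-67/300 (≈-0.2233)
Rounded to 4 decimal places: x = 10.5633, theta = -0.2233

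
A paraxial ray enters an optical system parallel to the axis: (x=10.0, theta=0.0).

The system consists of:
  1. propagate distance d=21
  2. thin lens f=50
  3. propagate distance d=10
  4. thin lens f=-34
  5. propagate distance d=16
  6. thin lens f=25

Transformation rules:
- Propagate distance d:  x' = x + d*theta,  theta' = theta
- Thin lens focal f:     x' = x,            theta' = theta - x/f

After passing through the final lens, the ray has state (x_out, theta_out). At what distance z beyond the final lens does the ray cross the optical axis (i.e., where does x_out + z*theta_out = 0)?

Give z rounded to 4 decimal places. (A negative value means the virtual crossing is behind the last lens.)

Initial: x=10.0000 theta=0.0000
After 1 (propagate distance d=21): x=10.0000 theta=0.0000
After 2 (thin lens f=50): x=10.0000 theta=-0.2000
After 3 (propagate distance d=10): x=8.0000 theta=-0.2000
After 4 (thin lens f=-34): x=8.0000 theta=3/85 (≈0.0353)
After 5 (propagate distance d=16): x=728/85 (≈8.5647) theta=3/85 (≈0.0353)
After 6 (thin lens f=25): x=728/85 (≈8.5647) theta=-653/2125 (≈-0.3073)
z_focus = -x_out/theta_out = -(728/85)/(-653/2125) = 18200/653 ≈ 27.8714
Rounded to 4 decimal places: z = 27.8714

Answer: 27.8714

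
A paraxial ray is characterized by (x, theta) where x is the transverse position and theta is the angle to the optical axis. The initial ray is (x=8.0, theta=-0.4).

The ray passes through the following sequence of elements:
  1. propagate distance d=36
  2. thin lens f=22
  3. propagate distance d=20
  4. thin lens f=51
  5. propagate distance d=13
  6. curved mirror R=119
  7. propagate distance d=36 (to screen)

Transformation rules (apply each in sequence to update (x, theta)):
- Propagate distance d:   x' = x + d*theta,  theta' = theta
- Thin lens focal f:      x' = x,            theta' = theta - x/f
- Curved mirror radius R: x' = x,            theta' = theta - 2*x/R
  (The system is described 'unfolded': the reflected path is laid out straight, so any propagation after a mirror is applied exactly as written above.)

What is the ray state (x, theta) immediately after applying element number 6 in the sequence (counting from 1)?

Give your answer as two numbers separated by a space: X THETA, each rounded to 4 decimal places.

Answer: -7.8125 0.1905

Derivation:
Initial: x=8.0000 theta=-0.4000
After 1 (propagate distance d=36): x=-6.4000 theta=-0.4000
After 2 (thin lens f=22): x=-6.4000 theta=-6/55 (≈-0.1091)
After 3 (propagate distance d=20): x=-472/55 (≈-8.5818) theta=-6/55 (≈-0.1091)
After 4 (thin lens f=51): x=-472/55 (≈-8.5818) theta=166/2805 (≈0.0592)
After 5 (propagate distance d=13): x=-21914/2805 (≈-7.8125) theta=166/2805 (≈0.0592)
After 6 (curved mirror R=119): x=-21914/2805 (≈-7.8125) theta=21194/111265 (≈0.1905)
Rounded to 4 decimal places: x = -7.8125, theta = 0.1905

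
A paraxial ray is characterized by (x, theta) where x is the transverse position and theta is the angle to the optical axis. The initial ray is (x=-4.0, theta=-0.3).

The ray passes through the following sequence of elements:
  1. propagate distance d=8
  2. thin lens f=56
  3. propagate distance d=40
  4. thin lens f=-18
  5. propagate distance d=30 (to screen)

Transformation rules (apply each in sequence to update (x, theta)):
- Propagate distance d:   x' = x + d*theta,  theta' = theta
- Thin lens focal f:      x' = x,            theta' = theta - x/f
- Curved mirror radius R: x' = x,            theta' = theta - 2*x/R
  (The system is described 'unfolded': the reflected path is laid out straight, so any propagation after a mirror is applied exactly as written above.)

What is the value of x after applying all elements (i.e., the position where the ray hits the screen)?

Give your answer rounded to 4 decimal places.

Initial: x=-4.0000 theta=-0.3000
After 1 (propagate distance d=8): x=-6.4000 theta=-0.3000
After 2 (thin lens f=56): x=-6.4000 theta=-13/70 (≈-0.1857)
After 3 (propagate distance d=40): x=-484/35 (≈-13.8286) theta=-13/70 (≈-0.1857)
After 4 (thin lens f=-18): x=-484/35 (≈-13.8286) theta=-601/630 (≈-0.9540)
After 5 (propagate distance d=30 (to screen)): x=-4457/105 (≈-42.4476) theta=-601/630 (≈-0.9540)
Rounded to 4 decimal places: x = -42.4476

Answer: -42.4476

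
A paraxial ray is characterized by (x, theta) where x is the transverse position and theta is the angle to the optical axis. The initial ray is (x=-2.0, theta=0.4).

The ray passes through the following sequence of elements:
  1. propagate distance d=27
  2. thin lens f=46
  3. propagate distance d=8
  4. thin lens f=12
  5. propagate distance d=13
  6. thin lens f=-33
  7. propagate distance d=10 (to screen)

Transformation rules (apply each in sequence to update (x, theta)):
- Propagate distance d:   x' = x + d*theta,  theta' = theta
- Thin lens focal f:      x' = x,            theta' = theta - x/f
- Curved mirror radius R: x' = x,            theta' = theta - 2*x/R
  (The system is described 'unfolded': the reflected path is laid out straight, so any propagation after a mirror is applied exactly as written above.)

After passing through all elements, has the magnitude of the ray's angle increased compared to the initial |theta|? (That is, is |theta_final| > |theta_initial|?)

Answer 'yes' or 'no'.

Answer: yes

Derivation:
Initial: x=-2.0000 theta=0.4000
After 1 (propagate distance d=27): x=8.8000 theta=0.4000
After 2 (thin lens f=46): x=8.8000 theta=24/115 (≈0.2087)
After 3 (propagate distance d=8): x=1204/115 (≈10.4696) theta=24/115 (≈0.2087)
After 4 (thin lens f=12): x=1204/115 (≈10.4696) theta=-229/345 (≈-0.6638)
After 5 (propagate distance d=13): x=127/69 (≈1.8406) theta=-229/345 (≈-0.6638)
After 6 (thin lens f=-33): x=127/69 (≈1.8406) theta=-6922/11385 (≈-0.6080)
After 7 (propagate distance d=10 (to screen)): x=-9653/2277 (≈-4.2394) theta=-6922/11385 (≈-0.6080)
|theta_initial|=0.4000 |theta_final|=6922/11385 (≈0.6080) -> increased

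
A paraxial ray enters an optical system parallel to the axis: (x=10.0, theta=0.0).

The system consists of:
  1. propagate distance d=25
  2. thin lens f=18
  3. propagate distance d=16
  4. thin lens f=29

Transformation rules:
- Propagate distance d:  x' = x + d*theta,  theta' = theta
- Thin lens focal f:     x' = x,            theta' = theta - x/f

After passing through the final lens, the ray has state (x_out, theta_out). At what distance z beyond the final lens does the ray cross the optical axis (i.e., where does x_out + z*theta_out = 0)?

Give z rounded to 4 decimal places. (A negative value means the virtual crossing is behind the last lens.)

Initial: x=10.0000 theta=0.0000
After 1 (propagate distance d=25): x=10.0000 theta=0.0000
After 2 (thin lens f=18): x=10.0000 theta=-5/9 (≈-0.5556)
After 3 (propagate distance d=16): x=10/9 (≈1.1111) theta=-5/9 (≈-0.5556)
After 4 (thin lens f=29): x=10/9 (≈1.1111) theta=-155/261 (≈-0.5939)
z_focus = -x_out/theta_out = -(10/9)/(-155/261) = 58/31 ≈ 1.8710
Rounded to 4 decimal places: z = 1.8710

Answer: 1.8710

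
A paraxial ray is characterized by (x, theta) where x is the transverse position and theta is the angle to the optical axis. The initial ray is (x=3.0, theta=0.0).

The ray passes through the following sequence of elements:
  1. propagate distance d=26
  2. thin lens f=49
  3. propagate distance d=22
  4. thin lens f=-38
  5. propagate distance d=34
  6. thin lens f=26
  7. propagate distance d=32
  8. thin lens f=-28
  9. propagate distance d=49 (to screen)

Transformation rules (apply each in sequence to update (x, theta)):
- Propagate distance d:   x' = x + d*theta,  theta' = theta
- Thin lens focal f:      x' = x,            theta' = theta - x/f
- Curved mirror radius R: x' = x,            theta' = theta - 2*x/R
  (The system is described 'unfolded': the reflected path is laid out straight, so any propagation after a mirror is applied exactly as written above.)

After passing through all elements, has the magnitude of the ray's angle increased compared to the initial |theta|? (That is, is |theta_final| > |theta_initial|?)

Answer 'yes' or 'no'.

Answer: yes

Derivation:
Initial: x=3.0000 theta=0.0000
After 1 (propagate distance d=26): x=3.0000 theta=0.0000
After 2 (thin lens f=49): x=3.0000 theta=-3/49 (≈-0.0612)
After 3 (propagate distance d=22): x=81/49 (≈1.6531) theta=-3/49 (≈-0.0612)
After 4 (thin lens f=-38): x=81/49 (≈1.6531) theta=-33/1862 (≈-0.0177)
After 5 (propagate distance d=34): x=978/931 (≈1.0505) theta=-33/1862 (≈-0.0177)
After 6 (thin lens f=26): x=978/931 (≈1.0505) theta=-201/3458 (≈-0.0581)
After 7 (propagate distance d=32): x=-9798/12103 (≈-0.8096) theta=-201/3458 (≈-0.0581)
After 8 (thin lens f=-28): x=-9798/12103 (≈-0.8096) theta=-7374/84721 (≈-0.0870)
After 9 (propagate distance d=49 (to screen)): x=-61416/12103 (≈-5.0744) theta=-7374/84721 (≈-0.0870)
|theta_initial|=0.0000 |theta_final|=7374/84721 (≈0.0870) -> increased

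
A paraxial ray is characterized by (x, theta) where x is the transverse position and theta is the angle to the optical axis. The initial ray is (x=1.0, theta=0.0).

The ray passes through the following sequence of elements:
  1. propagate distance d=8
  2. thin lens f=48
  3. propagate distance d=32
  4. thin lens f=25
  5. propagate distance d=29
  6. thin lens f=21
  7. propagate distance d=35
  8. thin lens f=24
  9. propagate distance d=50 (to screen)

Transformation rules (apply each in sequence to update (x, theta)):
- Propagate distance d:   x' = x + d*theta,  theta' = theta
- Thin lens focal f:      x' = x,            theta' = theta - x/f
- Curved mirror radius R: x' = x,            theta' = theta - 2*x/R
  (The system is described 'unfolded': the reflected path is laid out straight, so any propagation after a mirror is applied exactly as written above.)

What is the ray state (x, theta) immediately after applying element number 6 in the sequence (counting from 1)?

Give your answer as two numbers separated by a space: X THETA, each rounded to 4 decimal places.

Answer: -0.6575 -0.0029

Derivation:
Initial: x=1.0000 theta=0.0000
After 1 (propagate distance d=8): x=1.0000 theta=0.0000
After 2 (thin lens f=48): x=1.0000 theta=-1/48 (≈-0.0208)
After 3 (propagate distance d=32): x=1/3 (≈0.3333) theta=-1/48 (≈-0.0208)
After 4 (thin lens f=25): x=1/3 (≈0.3333) theta=-41/1200 (≈-0.0342)
After 5 (propagate distance d=29): x=-0.6575 theta=-41/1200 (≈-0.0342)
After 6 (thin lens f=21): x=-0.6575 theta=-1/350 (≈-0.0029)
Rounded to 4 decimal places: x = -0.6575, theta = -0.0029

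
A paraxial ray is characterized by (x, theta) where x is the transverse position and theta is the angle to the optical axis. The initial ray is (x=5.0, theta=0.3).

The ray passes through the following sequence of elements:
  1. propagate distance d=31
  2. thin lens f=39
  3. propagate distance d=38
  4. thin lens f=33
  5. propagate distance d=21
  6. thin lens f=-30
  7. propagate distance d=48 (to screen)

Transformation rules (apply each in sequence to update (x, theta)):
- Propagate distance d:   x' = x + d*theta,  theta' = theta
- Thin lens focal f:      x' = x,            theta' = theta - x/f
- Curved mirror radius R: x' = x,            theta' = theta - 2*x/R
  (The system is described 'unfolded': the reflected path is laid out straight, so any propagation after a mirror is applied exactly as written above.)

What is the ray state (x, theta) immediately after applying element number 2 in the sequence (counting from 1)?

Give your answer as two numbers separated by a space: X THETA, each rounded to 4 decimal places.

Answer: 14.3000 -0.0667

Derivation:
Initial: x=5.0000 theta=0.3000
After 1 (propagate distance d=31): x=14.3000 theta=0.3000
After 2 (thin lens f=39): x=14.3000 theta=-1/15 (≈-0.0667)
Rounded to 4 decimal places: x = 14.3000, theta = -0.0667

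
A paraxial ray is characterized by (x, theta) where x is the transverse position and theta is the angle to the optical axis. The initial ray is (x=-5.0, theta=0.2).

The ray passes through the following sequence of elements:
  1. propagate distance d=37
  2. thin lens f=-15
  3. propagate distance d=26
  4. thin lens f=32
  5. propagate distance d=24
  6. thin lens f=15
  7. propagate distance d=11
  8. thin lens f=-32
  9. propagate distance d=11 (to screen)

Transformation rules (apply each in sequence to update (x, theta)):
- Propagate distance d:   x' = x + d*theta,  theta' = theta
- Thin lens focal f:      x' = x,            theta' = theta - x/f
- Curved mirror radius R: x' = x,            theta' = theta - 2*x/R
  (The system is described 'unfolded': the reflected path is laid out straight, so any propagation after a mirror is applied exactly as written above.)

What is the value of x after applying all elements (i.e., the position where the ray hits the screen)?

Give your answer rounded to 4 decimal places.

Answer: -4.5359

Derivation:
Initial: x=-5.0000 theta=0.2000
After 1 (propagate distance d=37): x=2.4000 theta=0.2000
After 2 (thin lens f=-15): x=2.4000 theta=0.3600
After 3 (propagate distance d=26): x=11.7600 theta=0.3600
After 4 (thin lens f=32): x=11.7600 theta=-0.0075
After 5 (propagate distance d=24): x=11.5800 theta=-0.0075
After 6 (thin lens f=15): x=11.5800 theta=-0.7795
After 7 (propagate distance d=11): x=3.0055 theta=-0.7795
After 8 (thin lens f=-32): x=3.0055 theta=-43877/64000 (≈-0.6856)
After 9 (propagate distance d=11 (to screen)): x=-58059/12800 (≈-4.5359) theta=-43877/64000 (≈-0.6856)
Rounded to 4 decimal places: x = -4.5359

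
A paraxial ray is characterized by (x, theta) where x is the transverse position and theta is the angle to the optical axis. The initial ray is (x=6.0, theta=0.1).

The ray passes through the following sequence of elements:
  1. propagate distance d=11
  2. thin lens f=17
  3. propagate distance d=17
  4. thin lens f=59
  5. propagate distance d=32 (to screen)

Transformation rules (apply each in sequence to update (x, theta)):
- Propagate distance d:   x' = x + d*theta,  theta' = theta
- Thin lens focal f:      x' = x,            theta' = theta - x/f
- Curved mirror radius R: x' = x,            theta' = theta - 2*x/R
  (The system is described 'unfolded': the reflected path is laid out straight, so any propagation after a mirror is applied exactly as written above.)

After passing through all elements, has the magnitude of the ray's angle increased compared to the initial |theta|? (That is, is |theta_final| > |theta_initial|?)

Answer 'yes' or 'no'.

Answer: yes

Derivation:
Initial: x=6.0000 theta=0.1000
After 1 (propagate distance d=11): x=7.1000 theta=0.1000
After 2 (thin lens f=17): x=7.1000 theta=-27/85 (≈-0.3176)
After 3 (propagate distance d=17): x=1.7000 theta=-27/85 (≈-0.3176)
After 4 (thin lens f=59): x=1.7000 theta=-695/2006 (≈-0.3465)
After 5 (propagate distance d=32 (to screen)): x=-94149/10030 (≈-9.3867) theta=-695/2006 (≈-0.3465)
|theta_initial|=0.1000 |theta_final|=695/2006 (≈0.3465) -> increased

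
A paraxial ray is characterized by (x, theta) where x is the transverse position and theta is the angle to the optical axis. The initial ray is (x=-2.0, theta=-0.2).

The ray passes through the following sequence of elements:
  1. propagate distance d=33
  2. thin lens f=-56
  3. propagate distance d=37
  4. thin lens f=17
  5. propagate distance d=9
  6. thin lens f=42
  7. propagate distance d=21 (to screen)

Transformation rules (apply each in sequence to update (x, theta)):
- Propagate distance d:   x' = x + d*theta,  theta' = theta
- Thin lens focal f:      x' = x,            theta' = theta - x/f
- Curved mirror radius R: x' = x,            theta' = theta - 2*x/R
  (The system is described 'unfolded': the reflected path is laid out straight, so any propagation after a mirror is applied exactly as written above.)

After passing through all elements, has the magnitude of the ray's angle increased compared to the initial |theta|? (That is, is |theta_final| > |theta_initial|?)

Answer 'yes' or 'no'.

Answer: yes

Derivation:
Initial: x=-2.0000 theta=-0.2000
After 1 (propagate distance d=33): x=-8.6000 theta=-0.2000
After 2 (thin lens f=-56): x=-8.6000 theta=-99/280 (≈-0.3536)
After 3 (propagate distance d=37): x=-6071/280 (≈-21.6821) theta=-99/280 (≈-0.3536)
After 4 (thin lens f=17): x=-6071/280 (≈-21.6821) theta=1097/1190 (≈0.9218)
After 5 (propagate distance d=9): x=-12743/952 (≈-13.3855) theta=1097/1190 (≈0.9218)
After 6 (thin lens f=42): x=-12743/952 (≈-13.3855) theta=248011/199920 (≈1.2406)
After 7 (propagate distance d=21 (to screen)): x=7093/560 (≈12.6661) theta=248011/199920 (≈1.2406)
|theta_initial|=0.2000 |theta_final|=248011/199920 (≈1.2406) -> increased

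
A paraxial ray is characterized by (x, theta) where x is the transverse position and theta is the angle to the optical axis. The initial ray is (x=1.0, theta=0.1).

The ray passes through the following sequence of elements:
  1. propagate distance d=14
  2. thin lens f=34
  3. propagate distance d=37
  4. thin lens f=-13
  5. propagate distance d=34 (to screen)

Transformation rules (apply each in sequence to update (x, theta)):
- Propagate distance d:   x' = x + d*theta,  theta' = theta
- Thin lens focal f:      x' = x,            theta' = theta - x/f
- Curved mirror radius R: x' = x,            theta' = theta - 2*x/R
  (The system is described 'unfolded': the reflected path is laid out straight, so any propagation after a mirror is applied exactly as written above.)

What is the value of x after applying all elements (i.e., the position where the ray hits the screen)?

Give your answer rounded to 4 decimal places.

Answer: 13.6113

Derivation:
Initial: x=1.0000 theta=0.1000
After 1 (propagate distance d=14): x=2.4000 theta=0.1000
After 2 (thin lens f=34): x=2.4000 theta=1/34 (≈0.0294)
After 3 (propagate distance d=37): x=593/170 (≈3.4882) theta=1/34 (≈0.0294)
After 4 (thin lens f=-13): x=593/170 (≈3.4882) theta=329/1105 (≈0.2977)
After 5 (propagate distance d=34 (to screen)): x=30081/2210 (≈13.6113) theta=329/1105 (≈0.2977)
Rounded to 4 decimal places: x = 13.6113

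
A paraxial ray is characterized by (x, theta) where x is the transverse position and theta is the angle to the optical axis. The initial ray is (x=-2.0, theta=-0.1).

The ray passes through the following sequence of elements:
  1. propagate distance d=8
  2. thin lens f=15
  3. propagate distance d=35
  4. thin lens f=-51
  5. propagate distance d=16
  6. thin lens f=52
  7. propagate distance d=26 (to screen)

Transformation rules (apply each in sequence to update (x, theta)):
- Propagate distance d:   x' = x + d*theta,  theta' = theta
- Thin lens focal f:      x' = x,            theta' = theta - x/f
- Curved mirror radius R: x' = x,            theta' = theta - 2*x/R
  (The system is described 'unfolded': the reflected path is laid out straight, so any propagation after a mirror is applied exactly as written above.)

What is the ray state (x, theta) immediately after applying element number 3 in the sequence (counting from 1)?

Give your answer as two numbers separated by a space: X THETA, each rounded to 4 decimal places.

Initial: x=-2.0000 theta=-0.1000
After 1 (propagate distance d=8): x=-2.8000 theta=-0.1000
After 2 (thin lens f=15): x=-2.8000 theta=13/150 (≈0.0867)
After 3 (propagate distance d=35): x=7/30 (≈0.2333) theta=13/150 (≈0.0867)
Rounded to 4 decimal places: x = 0.2333, theta = 0.0867

Answer: 0.2333 0.0867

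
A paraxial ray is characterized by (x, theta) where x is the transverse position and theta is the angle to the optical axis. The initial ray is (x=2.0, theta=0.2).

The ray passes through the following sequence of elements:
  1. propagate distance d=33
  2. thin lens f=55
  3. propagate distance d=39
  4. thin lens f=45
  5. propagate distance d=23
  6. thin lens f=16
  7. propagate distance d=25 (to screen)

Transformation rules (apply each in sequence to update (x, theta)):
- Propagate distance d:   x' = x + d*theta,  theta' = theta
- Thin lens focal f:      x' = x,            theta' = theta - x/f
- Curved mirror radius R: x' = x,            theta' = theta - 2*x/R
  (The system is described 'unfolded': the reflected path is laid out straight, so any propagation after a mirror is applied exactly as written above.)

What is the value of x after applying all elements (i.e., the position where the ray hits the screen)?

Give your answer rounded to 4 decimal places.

Initial: x=2.0000 theta=0.2000
After 1 (propagate distance d=33): x=8.6000 theta=0.2000
After 2 (thin lens f=55): x=8.6000 theta=12/275 (≈0.0436)
After 3 (propagate distance d=39): x=2833/275 (≈10.3018) theta=12/275 (≈0.0436)
After 4 (thin lens f=45): x=2833/275 (≈10.3018) theta=-2293/12375 (≈-0.1853)
After 5 (propagate distance d=23): x=74746/12375 (≈6.0401) theta=-2293/12375 (≈-0.1853)
After 6 (thin lens f=16): x=74746/12375 (≈6.0401) theta=-55717/99000 (≈-0.5628)
After 7 (propagate distance d=25 (to screen)): x=-794957/99000 (≈-8.0299) theta=-55717/99000 (≈-0.5628)
Rounded to 4 decimal places: x = -8.0299

Answer: -8.0299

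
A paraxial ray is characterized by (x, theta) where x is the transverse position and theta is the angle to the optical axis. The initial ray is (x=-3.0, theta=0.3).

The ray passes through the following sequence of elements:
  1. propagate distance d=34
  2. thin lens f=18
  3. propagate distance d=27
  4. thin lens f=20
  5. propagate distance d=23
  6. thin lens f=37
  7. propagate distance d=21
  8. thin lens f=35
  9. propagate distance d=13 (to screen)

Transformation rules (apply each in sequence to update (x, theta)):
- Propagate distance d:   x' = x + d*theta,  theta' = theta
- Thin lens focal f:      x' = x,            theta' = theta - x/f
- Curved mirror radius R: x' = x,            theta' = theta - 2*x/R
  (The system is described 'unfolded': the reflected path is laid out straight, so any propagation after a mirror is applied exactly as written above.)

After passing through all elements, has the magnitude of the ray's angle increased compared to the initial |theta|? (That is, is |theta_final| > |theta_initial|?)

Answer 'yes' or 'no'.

Initial: x=-3.0000 theta=0.3000
After 1 (propagate distance d=34): x=7.2000 theta=0.3000
After 2 (thin lens f=18): x=7.2000 theta=-0.1000
After 3 (propagate distance d=27): x=4.5000 theta=-0.1000
After 4 (thin lens f=20): x=4.5000 theta=-0.3250
After 5 (propagate distance d=23): x=-2.9750 theta=-0.3250
After 6 (thin lens f=37): x=-2.9750 theta=-181/740 (≈-0.2446)
After 7 (propagate distance d=21): x=-2401/296 (≈-8.1115) theta=-181/740 (≈-0.2446)
After 8 (thin lens f=35): x=-2401/296 (≈-8.1115) theta=-19/1480 (≈-0.0128)
After 9 (propagate distance d=13 (to screen)): x=-3063/370 (≈-8.2784) theta=-19/1480 (≈-0.0128)
|theta_initial|=0.3000 |theta_final|=19/1480 (≈0.0128) -> not increased

Answer: no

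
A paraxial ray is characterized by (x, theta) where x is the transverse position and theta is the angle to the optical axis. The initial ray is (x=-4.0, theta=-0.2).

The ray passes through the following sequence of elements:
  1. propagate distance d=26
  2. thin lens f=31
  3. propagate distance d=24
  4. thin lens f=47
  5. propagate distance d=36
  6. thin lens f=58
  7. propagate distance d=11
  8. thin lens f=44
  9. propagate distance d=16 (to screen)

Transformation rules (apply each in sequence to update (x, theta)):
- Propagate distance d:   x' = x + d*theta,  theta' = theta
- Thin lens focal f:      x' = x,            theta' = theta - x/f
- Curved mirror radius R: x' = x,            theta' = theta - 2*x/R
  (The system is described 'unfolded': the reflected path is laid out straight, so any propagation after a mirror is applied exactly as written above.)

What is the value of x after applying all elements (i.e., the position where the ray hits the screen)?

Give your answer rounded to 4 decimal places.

Initial: x=-4.0000 theta=-0.2000
After 1 (propagate distance d=26): x=-9.2000 theta=-0.2000
After 2 (thin lens f=31): x=-9.2000 theta=3/31 (≈0.0968)
After 3 (propagate distance d=24): x=-1066/155 (≈-6.8774) theta=3/31 (≈0.0968)
After 4 (thin lens f=47): x=-1066/155 (≈-6.8774) theta=1771/7285 (≈0.2431)
After 5 (propagate distance d=36): x=13654/7285 (≈1.8743) theta=1771/7285 (≈0.2431)
After 6 (thin lens f=58): x=13654/7285 (≈1.8743) theta=44532/211265 (≈0.2108)
After 7 (propagate distance d=11): x=885818/211265 (≈4.1929) theta=44532/211265 (≈0.2108)
After 8 (thin lens f=44): x=885818/211265 (≈4.1929) theta=107359/929566 (≈0.1155)
After 9 (propagate distance d=16 (to screen)): x=14038358/2323915 (≈6.0408) theta=107359/929566 (≈0.1155)
Rounded to 4 decimal places: x = 6.0408

Answer: 6.0408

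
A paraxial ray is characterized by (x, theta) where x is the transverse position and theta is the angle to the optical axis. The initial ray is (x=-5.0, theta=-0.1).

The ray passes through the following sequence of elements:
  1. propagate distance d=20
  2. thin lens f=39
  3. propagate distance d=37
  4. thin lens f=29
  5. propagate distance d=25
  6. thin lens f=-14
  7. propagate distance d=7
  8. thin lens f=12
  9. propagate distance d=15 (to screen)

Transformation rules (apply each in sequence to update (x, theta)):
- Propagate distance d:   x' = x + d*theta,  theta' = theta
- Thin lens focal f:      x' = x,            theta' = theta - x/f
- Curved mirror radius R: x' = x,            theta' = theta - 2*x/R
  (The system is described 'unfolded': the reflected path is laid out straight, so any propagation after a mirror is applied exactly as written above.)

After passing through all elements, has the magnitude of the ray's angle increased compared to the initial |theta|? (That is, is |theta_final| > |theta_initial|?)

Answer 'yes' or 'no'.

Answer: no

Derivation:
Initial: x=-5.0000 theta=-0.1000
After 1 (propagate distance d=20): x=-7.0000 theta=-0.1000
After 2 (thin lens f=39): x=-7.0000 theta=31/390 (≈0.0795)
After 3 (propagate distance d=37): x=-1583/390 (≈-4.0590) theta=31/390 (≈0.0795)
After 4 (thin lens f=29): x=-1583/390 (≈-4.0590) theta=1241/5655 (≈0.2195)
After 5 (propagate distance d=25): x=5381/3770 (≈1.4273) theta=1241/5655 (≈0.2195)
After 6 (thin lens f=-14): x=5381/3770 (≈1.4273) theta=50891/158340 (≈0.3214)
After 7 (propagate distance d=7): x=83177/22620 (≈3.6771) theta=50891/158340 (≈0.3214)
After 8 (thin lens f=12): x=83177/22620 (≈3.6771) theta=28453/1900080 (≈0.0150)
After 9 (propagate distance d=15 (to screen)): x=2471221/633360 (≈3.9018) theta=28453/1900080 (≈0.0150)
|theta_initial|=0.1000 |theta_final|=28453/1900080 (≈0.0150) -> not increased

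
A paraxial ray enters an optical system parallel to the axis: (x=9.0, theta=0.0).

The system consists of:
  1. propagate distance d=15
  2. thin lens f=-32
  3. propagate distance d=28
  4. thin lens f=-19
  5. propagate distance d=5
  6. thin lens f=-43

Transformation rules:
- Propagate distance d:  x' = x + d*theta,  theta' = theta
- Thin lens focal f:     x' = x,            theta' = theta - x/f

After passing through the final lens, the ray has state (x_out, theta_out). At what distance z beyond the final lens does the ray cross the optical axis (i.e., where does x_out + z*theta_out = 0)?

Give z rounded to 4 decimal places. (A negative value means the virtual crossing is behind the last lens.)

Answer: -13.3830

Derivation:
Initial: x=9.0000 theta=0.0000
After 1 (propagate distance d=15): x=9.0000 theta=0.0000
After 2 (thin lens f=-32): x=9.0000 theta=9/32 (≈0.2813)
After 3 (propagate distance d=28): x=16.8750 theta=9/32 (≈0.2813)
After 4 (thin lens f=-19): x=16.8750 theta=711/608 (≈1.1694)
After 5 (propagate distance d=5): x=13815/608 (≈22.7220) theta=711/608 (≈1.1694)
After 6 (thin lens f=-43): x=13815/608 (≈22.7220) theta=11097/6536 (≈1.6978)
z_focus = -x_out/theta_out = -(13815/608)/(11097/6536) = -66005/4932 ≈ -13.3830
Rounded to 4 decimal places: z = -13.3830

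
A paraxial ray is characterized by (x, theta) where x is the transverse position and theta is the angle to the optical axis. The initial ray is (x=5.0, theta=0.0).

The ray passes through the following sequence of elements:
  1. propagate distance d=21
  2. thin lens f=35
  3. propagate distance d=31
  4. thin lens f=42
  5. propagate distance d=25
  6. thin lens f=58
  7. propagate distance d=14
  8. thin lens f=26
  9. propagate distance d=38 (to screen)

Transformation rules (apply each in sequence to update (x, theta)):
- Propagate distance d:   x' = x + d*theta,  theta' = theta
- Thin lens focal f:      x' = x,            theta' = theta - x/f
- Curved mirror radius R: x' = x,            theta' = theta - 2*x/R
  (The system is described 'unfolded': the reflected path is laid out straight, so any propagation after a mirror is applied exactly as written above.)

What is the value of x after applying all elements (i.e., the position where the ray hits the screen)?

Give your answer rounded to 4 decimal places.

Answer: -1.5767

Derivation:
Initial: x=5.0000 theta=0.0000
After 1 (propagate distance d=21): x=5.0000 theta=0.0000
After 2 (thin lens f=35): x=5.0000 theta=-1/7 (≈-0.1429)
After 3 (propagate distance d=31): x=4/7 (≈0.5714) theta=-1/7 (≈-0.1429)
After 4 (thin lens f=42): x=4/7 (≈0.5714) theta=-23/147 (≈-0.1565)
After 5 (propagate distance d=25): x=-491/147 (≈-3.3401) theta=-23/147 (≈-0.1565)
After 6 (thin lens f=58): x=-491/147 (≈-3.3401) theta=-281/2842 (≈-0.0989)
After 7 (propagate distance d=14): x=-20140/4263 (≈-4.7244) theta=-281/2842 (≈-0.0989)
After 8 (thin lens f=26): x=-20140/4263 (≈-4.7244) theta=9181/110838 (≈0.0828)
After 9 (propagate distance d=38 (to screen)): x=-4161/2639 (≈-1.5767) theta=9181/110838 (≈0.0828)
Rounded to 4 decimal places: x = -1.5767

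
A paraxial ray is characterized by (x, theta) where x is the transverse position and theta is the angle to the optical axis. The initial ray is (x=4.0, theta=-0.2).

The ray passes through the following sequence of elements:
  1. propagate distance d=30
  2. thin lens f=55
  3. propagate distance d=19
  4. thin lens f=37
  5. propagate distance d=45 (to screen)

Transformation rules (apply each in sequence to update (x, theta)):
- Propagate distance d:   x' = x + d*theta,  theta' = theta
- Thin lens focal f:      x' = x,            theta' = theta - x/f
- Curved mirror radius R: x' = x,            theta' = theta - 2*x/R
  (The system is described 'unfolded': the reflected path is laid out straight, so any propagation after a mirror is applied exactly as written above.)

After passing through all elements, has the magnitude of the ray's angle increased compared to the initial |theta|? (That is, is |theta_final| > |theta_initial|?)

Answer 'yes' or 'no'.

Answer: no

Derivation:
Initial: x=4.0000 theta=-0.2000
After 1 (propagate distance d=30): x=-2.0000 theta=-0.2000
After 2 (thin lens f=55): x=-2.0000 theta=-9/55 (≈-0.1636)
After 3 (propagate distance d=19): x=-281/55 (≈-5.1091) theta=-9/55 (≈-0.1636)
After 4 (thin lens f=37): x=-281/55 (≈-5.1091) theta=-52/2035 (≈-0.0256)
After 5 (propagate distance d=45 (to screen)): x=-12737/2035 (≈-6.2590) theta=-52/2035 (≈-0.0256)
|theta_initial|=0.2000 |theta_final|=52/2035 (≈0.0256) -> not increased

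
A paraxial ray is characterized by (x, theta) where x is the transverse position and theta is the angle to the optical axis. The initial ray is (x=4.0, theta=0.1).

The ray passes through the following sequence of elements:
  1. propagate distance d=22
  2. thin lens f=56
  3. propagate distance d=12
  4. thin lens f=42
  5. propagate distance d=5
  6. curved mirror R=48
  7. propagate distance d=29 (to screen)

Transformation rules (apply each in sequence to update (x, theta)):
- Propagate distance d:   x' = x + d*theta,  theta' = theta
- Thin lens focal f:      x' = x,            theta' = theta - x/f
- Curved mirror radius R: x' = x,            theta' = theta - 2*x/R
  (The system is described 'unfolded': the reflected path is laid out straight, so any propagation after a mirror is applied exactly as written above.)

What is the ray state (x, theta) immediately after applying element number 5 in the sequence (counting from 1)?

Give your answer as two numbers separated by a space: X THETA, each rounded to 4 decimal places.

Answer: 5.2951 -0.1553

Derivation:
Initial: x=4.0000 theta=0.1000
After 1 (propagate distance d=22): x=6.2000 theta=0.1000
After 2 (thin lens f=56): x=6.2000 theta=-3/280 (≈-0.0107)
After 3 (propagate distance d=12): x=85/14 (≈6.0714) theta=-3/280 (≈-0.0107)
After 4 (thin lens f=42): x=85/14 (≈6.0714) theta=-913/5880 (≈-0.1553)
After 5 (propagate distance d=5): x=6227/1176 (≈5.2951) theta=-913/5880 (≈-0.1553)
Rounded to 4 decimal places: x = 5.2951, theta = -0.1553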